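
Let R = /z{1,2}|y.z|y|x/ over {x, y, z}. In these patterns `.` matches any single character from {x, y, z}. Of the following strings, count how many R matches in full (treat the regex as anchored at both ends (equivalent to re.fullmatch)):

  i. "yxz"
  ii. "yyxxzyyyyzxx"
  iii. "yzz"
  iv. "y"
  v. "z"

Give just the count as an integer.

4

i → match
ii → no match
iii → match
iv → match
v → match
Total matched: 4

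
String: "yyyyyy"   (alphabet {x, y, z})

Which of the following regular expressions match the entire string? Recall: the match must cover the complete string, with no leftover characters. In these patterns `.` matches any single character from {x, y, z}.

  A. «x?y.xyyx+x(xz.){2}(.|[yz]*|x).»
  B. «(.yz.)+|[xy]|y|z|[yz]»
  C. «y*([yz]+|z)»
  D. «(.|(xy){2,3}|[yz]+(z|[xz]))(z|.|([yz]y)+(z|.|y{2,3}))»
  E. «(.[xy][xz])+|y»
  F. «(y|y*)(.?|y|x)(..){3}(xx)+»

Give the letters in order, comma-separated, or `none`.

C, D

A → no match
B → no match
C → match
D → match
E → no match
F → no match — must end with "xx"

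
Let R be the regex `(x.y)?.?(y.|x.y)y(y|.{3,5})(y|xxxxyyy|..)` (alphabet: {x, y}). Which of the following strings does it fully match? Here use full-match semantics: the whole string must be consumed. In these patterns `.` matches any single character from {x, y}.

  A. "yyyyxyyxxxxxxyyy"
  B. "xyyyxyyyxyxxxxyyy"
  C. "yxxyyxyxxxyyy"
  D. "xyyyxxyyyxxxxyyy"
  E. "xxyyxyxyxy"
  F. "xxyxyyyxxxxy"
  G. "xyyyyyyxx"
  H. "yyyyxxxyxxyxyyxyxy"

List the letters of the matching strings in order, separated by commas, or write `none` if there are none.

A, B, D, E, F, G

A → match
B → match
C → no match
D → match
E → match
F → match
G → match
H → no match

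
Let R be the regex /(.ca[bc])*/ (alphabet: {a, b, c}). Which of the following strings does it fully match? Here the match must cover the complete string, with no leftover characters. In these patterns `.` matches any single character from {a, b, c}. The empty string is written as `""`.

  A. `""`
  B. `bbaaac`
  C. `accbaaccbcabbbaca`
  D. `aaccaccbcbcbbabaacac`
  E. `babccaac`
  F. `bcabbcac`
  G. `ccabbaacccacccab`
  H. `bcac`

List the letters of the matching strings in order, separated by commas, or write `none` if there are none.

A, F, H

A → match
B → no match
C → no match
D → no match
E → no match
F → match
G → no match
H → match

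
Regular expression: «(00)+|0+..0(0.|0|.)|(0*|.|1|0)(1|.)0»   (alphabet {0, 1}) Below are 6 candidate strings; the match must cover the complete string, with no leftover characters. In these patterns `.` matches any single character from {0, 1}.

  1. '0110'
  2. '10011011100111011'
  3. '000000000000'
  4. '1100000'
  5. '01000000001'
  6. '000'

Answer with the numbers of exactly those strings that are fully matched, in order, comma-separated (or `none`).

3, 6

1 → no match
2 → no match
3 → match
4 → no match
5 → no match
6 → match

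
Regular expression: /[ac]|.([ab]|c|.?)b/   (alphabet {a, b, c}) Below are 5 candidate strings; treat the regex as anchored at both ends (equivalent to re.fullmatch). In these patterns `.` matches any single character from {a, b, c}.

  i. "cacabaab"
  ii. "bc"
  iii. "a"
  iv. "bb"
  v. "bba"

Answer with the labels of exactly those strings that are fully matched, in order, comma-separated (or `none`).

iii, iv

i. "cacabaab" → no match
ii. "bc" → no match
iii. "a" → match
iv. "bb" → match
v. "bba" → no match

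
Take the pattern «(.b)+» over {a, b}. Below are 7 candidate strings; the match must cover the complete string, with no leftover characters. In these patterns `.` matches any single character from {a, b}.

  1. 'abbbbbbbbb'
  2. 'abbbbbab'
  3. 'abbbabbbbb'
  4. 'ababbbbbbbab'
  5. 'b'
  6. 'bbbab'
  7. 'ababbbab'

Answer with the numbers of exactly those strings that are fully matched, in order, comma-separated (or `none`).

1 → match
2 → match
3 → match
4 → match
5 → no match
6 → no match
7 → match

1, 2, 3, 4, 7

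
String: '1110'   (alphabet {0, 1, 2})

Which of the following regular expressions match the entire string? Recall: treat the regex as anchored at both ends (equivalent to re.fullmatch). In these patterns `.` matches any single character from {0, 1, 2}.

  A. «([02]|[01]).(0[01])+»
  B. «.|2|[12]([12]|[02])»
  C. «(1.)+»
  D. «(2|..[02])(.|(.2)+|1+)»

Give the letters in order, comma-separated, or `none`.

C

A → no match
B → no match
C → match
D → no match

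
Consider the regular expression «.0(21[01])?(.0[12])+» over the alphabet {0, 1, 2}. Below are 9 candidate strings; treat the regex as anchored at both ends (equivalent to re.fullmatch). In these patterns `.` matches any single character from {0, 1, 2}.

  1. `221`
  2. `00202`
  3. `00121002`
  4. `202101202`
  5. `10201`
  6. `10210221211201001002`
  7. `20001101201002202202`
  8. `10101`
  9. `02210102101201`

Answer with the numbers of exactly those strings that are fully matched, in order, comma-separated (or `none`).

1 → no match
2 → match
3 → no match
4 → no match
5 → match
6 → no match
7 → match
8 → match
9 → no match

2, 5, 7, 8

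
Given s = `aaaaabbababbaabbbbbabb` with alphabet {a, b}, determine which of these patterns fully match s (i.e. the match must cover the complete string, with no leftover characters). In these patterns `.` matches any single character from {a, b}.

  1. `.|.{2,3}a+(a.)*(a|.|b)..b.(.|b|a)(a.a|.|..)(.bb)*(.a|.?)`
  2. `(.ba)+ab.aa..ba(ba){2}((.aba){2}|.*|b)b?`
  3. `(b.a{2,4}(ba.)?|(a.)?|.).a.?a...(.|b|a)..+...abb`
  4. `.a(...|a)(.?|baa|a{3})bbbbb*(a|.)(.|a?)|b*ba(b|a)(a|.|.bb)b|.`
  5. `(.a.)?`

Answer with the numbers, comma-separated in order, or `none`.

1, 3

1 → match
2 → no match
3 → match
4 → no match
5 → no match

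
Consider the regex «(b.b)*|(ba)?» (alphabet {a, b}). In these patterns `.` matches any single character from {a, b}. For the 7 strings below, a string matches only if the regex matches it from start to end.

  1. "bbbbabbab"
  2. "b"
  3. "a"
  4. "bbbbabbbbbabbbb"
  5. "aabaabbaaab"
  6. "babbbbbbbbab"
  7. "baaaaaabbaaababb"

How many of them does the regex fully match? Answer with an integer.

3

1 → match
2 → no match
3 → no match
4 → match
5 → no match
6 → match
7 → no match
Total matched: 3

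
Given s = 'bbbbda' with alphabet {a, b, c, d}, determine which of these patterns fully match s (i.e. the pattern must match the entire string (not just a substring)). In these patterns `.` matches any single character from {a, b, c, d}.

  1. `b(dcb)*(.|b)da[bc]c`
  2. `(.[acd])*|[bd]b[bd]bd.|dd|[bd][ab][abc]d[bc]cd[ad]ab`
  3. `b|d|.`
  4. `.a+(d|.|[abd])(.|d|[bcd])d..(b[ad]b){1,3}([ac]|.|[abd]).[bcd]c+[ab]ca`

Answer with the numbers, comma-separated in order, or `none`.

2

1 → no match — must end with 'c'
2 → match
3 → no match
4 → no match — must end with 'ca'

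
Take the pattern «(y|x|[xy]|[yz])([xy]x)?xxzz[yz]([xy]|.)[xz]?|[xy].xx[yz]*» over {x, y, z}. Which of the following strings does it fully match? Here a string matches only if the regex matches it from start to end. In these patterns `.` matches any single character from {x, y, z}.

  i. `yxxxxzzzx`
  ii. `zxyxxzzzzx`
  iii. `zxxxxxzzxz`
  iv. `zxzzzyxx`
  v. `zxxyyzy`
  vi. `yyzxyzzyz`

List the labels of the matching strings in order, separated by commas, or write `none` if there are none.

i

i. `yxxxxzzzx` → match
ii. `zxyxxzzzzx` → no match
iii. `zxxxxxzzxz` → no match
iv. `zxzzzyxx` → no match
v. `zxxyyzy` → no match
vi. `yyzxyzzyz` → no match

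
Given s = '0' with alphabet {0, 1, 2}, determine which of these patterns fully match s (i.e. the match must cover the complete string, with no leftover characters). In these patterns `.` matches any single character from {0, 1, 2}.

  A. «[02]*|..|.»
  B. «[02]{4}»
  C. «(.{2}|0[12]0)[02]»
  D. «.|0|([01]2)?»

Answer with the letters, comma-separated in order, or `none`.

A → match
B → no match
C → no match
D → match

A, D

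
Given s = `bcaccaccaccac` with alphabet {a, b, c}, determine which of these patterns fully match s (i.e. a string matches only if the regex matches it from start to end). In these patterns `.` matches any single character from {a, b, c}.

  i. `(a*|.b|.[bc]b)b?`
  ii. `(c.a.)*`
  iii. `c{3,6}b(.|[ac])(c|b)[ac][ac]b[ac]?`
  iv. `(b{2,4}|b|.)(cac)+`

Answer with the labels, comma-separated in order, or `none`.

iv

i → no match
ii → no match
iii → no match — must start with `c`
iv → match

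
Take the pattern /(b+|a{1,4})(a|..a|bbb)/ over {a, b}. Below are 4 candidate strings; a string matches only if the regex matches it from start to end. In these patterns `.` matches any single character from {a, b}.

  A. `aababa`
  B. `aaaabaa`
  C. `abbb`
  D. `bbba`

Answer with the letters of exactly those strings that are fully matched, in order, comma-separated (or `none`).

B, C, D

A. `aababa` → no match
B. `aaaabaa` → match
C. `abbb` → match
D. `bbba` → match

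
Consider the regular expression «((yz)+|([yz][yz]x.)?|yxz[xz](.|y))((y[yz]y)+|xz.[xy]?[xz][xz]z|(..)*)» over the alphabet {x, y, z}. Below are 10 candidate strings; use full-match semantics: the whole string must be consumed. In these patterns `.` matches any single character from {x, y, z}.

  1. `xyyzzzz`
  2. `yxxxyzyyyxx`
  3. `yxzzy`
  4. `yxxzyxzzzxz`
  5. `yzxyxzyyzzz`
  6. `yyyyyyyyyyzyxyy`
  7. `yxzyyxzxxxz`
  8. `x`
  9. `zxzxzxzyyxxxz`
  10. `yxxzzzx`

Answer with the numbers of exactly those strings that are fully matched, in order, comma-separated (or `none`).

1 → no match
2 → no match
3 → match
4 → no match
5 → match
6 → no match
7 → no match
8 → no match
9 → no match
10 → no match

3, 5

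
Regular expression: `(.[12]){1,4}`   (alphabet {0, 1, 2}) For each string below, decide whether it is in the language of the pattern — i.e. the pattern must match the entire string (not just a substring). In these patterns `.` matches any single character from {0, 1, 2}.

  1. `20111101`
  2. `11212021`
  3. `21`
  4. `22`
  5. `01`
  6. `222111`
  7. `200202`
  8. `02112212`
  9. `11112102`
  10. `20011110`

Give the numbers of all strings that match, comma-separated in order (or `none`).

1. `20111101` → no match
2. `11212021` → no match
3. `21` → match
4. `22` → match
5. `01` → match
6. `222111` → match
7. `200202` → no match
8. `02112212` → match
9. `11112102` → match
10. `20011110` → no match

3, 4, 5, 6, 8, 9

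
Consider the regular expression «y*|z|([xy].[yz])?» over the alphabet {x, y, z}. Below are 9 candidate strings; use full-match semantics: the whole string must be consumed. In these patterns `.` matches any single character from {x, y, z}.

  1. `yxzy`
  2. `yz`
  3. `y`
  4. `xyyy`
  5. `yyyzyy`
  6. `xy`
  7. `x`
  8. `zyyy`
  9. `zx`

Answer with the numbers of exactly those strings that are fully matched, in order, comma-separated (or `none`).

1 → no match
2 → no match
3 → match
4 → no match
5 → no match
6 → no match
7 → no match
8 → no match
9 → no match

3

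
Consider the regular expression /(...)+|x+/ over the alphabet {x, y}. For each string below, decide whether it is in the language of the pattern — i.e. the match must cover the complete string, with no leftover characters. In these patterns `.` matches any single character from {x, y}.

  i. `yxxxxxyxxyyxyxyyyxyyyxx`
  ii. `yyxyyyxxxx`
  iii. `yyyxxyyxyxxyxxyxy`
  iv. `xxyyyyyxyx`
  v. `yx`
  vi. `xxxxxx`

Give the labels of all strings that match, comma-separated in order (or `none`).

i → no match
ii → no match
iii → no match
iv → no match
v → no match
vi → match

vi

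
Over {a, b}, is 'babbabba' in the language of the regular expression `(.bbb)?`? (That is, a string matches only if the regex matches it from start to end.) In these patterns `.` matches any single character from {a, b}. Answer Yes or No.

No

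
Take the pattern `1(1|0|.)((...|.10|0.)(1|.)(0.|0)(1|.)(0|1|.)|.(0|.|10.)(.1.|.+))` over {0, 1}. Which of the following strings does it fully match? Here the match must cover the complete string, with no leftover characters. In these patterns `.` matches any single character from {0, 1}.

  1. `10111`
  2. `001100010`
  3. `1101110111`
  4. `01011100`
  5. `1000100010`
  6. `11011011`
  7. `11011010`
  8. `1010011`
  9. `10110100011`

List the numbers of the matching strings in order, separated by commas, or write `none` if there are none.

1. `10111` → match
2. `001100010` → no match — must start with `1`
3. `1101110111` → match
4. `01011100` → no match — must start with `1`
5. `1000100010` → match
6. `11011011` → match
7. `11011010` → match
8. `1010011` → match
9. `10110100011` → match

1, 3, 5, 6, 7, 8, 9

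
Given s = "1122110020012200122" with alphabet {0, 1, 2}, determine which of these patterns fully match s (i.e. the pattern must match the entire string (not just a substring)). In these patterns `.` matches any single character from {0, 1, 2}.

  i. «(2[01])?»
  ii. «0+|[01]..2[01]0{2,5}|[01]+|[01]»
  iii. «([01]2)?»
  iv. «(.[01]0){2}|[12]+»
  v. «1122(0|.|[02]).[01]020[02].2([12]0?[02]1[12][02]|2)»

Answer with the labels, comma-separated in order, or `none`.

v

i → no match
ii → no match
iii → no match
iv → no match
v → match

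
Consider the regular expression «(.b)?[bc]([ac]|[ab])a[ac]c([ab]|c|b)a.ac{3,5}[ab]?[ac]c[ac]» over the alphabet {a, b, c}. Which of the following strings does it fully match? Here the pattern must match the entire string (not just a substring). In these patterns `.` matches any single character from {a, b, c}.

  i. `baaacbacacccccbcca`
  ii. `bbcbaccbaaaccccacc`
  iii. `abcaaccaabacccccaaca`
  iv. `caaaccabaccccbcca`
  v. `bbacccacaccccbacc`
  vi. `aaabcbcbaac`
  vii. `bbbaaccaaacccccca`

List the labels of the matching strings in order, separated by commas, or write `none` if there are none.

i → match
ii → match
iii → match
iv → match
v → match
vi. `aaabcbcbaac` → no match
vii → no match

i, ii, iii, iv, v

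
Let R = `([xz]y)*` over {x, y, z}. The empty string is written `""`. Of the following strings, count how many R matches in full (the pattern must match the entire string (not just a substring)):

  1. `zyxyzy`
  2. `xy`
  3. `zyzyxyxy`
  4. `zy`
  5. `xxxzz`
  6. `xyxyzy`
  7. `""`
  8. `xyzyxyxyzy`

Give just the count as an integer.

1. `zyxyzy` → match
2. `xy` → match
3. `zyzyxyxy` → match
4. `zy` → match
5. `xxxzz` → no match
6. `xyxyzy` → match
7. `""` → match
8. `xyzyxyxyzy` → match
Total matched: 7

7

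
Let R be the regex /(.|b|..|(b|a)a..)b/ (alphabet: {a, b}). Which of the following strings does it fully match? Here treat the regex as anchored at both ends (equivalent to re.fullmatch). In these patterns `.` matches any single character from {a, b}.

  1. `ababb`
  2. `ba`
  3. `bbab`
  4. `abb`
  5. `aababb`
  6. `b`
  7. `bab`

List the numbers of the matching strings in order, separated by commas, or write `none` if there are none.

1. `ababb` → no match
2. `ba` → no match — must end with `b`
3. `bbab` → no match
4. `abb` → match
5. `aababb` → no match
6. `b` → no match
7. `bab` → match

4, 7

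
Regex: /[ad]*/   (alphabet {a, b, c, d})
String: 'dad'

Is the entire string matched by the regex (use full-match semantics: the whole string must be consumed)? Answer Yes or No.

Yes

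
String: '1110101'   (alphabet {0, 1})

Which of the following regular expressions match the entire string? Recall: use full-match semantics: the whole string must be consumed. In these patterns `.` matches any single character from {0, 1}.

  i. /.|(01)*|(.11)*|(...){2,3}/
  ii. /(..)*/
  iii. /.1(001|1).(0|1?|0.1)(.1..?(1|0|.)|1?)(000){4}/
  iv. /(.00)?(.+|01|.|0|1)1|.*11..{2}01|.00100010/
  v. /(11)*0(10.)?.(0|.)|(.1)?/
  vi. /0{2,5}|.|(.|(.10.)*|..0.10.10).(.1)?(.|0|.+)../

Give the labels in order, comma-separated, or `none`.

i → no match
ii → no match
iii → no match — must end with '000'
iv → match
v → no match
vi → match

iv, vi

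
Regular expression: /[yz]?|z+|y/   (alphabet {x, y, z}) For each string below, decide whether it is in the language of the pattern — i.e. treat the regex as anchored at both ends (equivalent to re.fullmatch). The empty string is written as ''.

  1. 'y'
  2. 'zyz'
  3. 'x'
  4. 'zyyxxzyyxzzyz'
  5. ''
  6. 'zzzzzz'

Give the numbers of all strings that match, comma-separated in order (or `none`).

1. 'y' → match
2. 'zyz' → no match
3. 'x' → no match
4 → no match
5. '' → match
6. 'zzzzzz' → match

1, 5, 6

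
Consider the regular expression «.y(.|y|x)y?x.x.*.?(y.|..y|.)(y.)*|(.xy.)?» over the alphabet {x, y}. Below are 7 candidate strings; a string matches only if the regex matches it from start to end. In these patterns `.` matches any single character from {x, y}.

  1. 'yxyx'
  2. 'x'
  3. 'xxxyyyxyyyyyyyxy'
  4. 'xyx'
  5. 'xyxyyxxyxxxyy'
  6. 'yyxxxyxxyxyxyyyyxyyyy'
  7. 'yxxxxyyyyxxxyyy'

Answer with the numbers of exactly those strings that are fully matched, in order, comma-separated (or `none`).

1

1 → match
2 → no match
3 → no match
4 → no match
5 → no match
6 → no match
7 → no match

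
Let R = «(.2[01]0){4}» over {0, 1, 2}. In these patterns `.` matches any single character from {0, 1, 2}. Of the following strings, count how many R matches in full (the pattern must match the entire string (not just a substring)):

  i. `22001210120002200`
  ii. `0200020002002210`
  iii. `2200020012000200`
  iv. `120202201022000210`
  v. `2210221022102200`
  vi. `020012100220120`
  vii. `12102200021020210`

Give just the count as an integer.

3

i → no match
ii → match
iii → match
iv → no match
v → match
vi → no match
vii → no match
Total matched: 3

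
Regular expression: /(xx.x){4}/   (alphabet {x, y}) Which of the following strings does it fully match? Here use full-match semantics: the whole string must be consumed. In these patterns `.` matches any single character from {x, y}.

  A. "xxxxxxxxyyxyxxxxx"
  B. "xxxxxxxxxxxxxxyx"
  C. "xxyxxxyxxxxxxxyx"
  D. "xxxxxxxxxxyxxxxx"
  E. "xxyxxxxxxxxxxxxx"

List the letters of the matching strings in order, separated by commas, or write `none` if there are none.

A → no match
B → match
C → match
D → match
E → match

B, C, D, E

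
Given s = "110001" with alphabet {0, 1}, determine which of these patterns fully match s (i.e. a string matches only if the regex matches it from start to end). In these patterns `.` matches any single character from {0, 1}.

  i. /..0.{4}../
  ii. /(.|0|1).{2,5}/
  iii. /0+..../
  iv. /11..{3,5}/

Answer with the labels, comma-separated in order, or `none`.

i → no match
ii → match
iii → no match — must start with "0"
iv → match

ii, iv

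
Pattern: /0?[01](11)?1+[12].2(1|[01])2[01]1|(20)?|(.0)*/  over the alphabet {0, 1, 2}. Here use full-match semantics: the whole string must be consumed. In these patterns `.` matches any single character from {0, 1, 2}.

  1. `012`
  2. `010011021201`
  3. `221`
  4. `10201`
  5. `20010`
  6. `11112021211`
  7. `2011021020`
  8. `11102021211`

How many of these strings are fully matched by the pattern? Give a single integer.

1 → no match
2 → no match
3 → no match
4 → no match
5 → no match
6 → match
7 → no match
8 → no match
Total matched: 1

1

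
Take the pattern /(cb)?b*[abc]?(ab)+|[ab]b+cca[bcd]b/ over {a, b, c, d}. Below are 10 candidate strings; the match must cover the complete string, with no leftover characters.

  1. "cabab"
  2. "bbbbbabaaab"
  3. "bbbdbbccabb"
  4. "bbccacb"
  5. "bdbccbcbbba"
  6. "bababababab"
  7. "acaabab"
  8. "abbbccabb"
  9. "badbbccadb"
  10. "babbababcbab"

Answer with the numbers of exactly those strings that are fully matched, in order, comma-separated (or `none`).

1 → match
2 → no match
3 → no match
4 → match
5 → no match
6 → match
7 → no match
8 → match
9 → no match
10 → no match

1, 4, 6, 8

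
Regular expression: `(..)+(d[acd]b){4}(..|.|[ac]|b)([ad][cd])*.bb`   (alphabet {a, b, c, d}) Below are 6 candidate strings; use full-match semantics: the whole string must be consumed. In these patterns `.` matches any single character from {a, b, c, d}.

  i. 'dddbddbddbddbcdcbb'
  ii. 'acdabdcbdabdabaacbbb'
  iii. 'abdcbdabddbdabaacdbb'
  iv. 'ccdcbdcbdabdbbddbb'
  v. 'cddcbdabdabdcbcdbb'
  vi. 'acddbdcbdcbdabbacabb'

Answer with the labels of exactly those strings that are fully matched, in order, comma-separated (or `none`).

i → no match
ii → match
iii → match
iv → no match
v → match
vi → match

ii, iii, v, vi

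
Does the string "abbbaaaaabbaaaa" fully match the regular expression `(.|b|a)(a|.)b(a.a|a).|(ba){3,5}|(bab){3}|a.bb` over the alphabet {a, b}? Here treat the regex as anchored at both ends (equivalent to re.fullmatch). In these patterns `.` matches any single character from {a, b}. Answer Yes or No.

No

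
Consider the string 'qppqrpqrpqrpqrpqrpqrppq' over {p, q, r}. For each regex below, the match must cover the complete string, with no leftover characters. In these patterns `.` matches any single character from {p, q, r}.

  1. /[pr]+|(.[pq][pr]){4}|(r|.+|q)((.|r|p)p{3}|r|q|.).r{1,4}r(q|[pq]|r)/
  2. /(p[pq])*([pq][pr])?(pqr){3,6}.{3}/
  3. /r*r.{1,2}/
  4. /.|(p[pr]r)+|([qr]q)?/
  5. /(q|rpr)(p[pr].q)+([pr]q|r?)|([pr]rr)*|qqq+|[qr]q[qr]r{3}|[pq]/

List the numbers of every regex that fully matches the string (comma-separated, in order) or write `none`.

2

1 → no match
2 → match
3 → no match
4 → no match
5 → no match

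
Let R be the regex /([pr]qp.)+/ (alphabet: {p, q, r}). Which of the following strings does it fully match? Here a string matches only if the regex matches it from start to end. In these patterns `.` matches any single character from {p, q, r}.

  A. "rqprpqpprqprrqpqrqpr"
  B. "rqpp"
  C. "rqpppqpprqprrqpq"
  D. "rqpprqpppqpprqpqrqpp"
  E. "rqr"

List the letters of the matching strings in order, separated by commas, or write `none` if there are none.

A → match
B → match
C → match
D → match
E → no match

A, B, C, D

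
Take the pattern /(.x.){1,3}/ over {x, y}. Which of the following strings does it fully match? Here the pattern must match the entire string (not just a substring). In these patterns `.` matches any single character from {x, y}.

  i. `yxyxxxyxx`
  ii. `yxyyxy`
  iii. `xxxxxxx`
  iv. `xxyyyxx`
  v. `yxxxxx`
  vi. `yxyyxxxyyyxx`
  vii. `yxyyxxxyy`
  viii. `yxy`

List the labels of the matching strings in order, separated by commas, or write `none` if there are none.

i. `yxyxxxyxx` → match
ii. `yxyyxy` → match
iii. `xxxxxxx` → no match
iv. `xxyyyxx` → no match
v. `yxxxxx` → match
vi. `yxyyxxxyyyxx` → no match
vii. `yxyyxxxyy` → no match
viii. `yxy` → match

i, ii, v, viii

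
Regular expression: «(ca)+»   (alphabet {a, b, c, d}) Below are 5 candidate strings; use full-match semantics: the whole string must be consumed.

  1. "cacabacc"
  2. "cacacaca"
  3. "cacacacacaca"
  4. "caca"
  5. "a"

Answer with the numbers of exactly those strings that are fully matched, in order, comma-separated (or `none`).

2, 3, 4

1 → no match — must end with "ca"
2 → match
3 → match
4 → match
5 → no match — must start with "ca"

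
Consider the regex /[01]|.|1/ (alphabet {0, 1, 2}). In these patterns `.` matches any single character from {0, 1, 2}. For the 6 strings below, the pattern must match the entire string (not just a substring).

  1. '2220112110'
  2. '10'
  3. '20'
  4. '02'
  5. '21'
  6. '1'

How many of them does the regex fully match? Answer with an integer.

1. '2220112110' → no match
2. '10' → no match
3. '20' → no match
4. '02' → no match
5. '21' → no match
6. '1' → match
Total matched: 1

1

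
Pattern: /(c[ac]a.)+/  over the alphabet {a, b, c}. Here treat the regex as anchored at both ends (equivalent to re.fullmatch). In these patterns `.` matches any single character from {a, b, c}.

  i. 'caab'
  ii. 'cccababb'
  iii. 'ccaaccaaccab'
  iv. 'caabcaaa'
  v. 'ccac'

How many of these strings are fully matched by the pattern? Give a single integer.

i → match
ii → no match
iii → match
iv → match
v → match
Total matched: 4

4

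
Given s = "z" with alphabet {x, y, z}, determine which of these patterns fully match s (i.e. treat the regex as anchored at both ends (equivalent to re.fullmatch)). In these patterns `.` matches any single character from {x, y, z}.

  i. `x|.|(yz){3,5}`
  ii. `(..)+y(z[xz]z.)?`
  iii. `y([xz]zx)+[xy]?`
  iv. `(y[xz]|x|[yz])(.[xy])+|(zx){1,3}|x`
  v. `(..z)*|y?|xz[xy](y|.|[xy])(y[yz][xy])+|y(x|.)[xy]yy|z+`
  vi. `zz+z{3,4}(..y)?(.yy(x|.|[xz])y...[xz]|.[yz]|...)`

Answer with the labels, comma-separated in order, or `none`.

i, v

i → match
ii → no match
iii → no match — must start with "y"
iv → no match
v → match
vi → no match — must start with "zz"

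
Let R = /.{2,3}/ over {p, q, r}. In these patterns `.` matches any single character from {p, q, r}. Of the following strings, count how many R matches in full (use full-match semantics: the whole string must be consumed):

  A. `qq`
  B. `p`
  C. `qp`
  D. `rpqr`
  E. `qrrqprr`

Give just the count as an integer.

A → match
B → no match
C → match
D → no match
E → no match
Total matched: 2

2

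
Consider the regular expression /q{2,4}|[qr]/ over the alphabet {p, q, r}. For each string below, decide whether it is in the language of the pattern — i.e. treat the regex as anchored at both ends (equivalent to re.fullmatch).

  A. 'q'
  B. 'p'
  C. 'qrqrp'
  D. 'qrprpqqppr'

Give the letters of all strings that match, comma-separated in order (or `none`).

A

A. 'q' → match
B. 'p' → no match
C. 'qrqrp' → no match
D. 'qrprpqqppr' → no match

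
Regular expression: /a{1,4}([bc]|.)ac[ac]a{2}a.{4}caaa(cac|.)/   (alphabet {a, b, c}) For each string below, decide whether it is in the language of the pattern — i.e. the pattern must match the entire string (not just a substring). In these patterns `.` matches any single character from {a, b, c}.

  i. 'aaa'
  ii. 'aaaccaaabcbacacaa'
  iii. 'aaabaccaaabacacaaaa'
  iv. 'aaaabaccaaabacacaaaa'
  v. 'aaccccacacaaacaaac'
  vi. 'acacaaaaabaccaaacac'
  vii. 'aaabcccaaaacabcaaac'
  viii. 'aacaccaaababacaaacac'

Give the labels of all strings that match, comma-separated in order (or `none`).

i. 'aaa' → no match
ii → no match
iii → match
iv → match
v → no match
vi → match
vii → no match
viii → match

iii, iv, vi, viii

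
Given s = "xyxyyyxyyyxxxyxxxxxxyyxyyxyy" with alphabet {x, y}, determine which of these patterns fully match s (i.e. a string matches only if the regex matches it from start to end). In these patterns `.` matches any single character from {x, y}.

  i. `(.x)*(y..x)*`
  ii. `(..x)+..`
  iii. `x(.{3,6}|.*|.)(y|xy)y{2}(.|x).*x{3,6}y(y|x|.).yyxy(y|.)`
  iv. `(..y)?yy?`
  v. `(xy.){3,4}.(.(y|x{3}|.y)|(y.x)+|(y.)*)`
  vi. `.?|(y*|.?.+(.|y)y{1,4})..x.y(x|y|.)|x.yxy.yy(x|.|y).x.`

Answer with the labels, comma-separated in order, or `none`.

i → no match
ii → no match
iii → match
iv → no match
v → no match
vi → no match

iii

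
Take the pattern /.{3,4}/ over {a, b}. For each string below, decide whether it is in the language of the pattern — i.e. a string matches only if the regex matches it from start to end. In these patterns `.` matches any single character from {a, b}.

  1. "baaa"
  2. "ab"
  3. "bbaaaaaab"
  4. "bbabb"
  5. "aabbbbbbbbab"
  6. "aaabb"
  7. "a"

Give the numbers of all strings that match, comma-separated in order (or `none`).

1

1. "baaa" → match
2. "ab" → no match
3. "bbaaaaaab" → no match
4. "bbabb" → no match
5. "aabbbbbbbbab" → no match
6. "aaabb" → no match
7. "a" → no match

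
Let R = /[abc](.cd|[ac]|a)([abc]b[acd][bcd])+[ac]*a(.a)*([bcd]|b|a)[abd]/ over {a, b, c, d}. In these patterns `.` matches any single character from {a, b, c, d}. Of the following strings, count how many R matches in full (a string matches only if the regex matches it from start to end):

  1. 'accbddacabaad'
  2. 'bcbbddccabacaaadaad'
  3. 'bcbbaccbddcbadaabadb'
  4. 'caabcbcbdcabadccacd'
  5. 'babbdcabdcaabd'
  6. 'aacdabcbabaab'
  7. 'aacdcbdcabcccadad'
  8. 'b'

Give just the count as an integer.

1 → match
2 → match
3 → match
4 → match
5 → match
6 → match
7 → no match
8 → no match
Total matched: 6

6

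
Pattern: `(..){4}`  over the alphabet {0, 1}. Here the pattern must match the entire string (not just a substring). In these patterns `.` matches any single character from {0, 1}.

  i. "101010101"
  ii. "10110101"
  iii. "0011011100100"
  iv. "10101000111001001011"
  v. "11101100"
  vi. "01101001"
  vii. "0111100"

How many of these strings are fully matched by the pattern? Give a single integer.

3

i. "101010101" → no match
ii. "10110101" → match
iii → no match
iv → no match
v. "11101100" → match
vi. "01101001" → match
vii. "0111100" → no match
Total matched: 3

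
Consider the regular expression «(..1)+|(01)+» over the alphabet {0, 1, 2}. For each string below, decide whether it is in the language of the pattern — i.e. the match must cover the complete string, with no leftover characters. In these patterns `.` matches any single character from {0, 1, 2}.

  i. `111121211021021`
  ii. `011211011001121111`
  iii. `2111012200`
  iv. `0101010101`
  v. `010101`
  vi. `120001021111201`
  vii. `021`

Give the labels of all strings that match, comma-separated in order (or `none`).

i, ii, iv, v, vii

i → match
ii → match
iii → no match
iv → match
v → match
vi → no match
vii → match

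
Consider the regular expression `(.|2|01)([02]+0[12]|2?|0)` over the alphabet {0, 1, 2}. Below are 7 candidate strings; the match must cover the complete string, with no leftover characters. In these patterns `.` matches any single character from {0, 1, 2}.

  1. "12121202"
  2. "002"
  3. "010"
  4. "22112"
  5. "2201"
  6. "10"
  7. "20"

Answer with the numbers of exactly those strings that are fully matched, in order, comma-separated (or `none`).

1 → no match
2 → no match
3 → match
4 → no match
5 → match
6 → match
7 → match

3, 5, 6, 7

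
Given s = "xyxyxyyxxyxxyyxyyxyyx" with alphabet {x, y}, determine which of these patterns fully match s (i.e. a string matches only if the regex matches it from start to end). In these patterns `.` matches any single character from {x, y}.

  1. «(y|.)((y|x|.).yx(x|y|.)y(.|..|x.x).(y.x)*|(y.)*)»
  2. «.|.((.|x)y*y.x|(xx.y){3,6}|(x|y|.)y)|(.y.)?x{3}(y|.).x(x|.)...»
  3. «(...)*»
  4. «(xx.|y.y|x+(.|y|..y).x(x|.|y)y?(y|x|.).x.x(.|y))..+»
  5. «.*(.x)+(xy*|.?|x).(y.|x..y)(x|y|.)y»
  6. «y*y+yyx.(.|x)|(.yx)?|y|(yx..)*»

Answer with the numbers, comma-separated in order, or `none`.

1 → match
2 → no match
3 → match
4 → no match
5 → no match — must end with "y"
6 → no match

1, 3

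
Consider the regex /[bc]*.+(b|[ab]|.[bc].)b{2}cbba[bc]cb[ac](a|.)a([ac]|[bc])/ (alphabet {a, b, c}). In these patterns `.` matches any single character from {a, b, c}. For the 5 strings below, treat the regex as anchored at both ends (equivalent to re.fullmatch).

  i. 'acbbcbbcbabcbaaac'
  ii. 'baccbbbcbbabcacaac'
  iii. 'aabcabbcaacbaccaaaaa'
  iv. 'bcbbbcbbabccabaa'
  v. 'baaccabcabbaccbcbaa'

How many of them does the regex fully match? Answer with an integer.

i → no match
ii → no match
iii → no match
iv → no match
v → no match
Total matched: 0

0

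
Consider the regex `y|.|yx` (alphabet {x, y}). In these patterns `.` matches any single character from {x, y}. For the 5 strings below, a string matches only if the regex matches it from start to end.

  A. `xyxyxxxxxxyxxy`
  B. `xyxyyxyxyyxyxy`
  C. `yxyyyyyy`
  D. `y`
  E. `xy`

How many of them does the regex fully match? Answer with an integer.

A → no match
B → no match
C. `yxyyyyyy` → no match
D. `y` → match
E. `xy` → no match
Total matched: 1

1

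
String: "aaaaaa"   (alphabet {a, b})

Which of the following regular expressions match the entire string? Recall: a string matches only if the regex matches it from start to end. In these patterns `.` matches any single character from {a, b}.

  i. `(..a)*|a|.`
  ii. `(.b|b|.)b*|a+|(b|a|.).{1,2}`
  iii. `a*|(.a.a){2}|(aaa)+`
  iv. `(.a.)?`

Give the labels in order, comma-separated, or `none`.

i, ii, iii

i → match
ii → match
iii → match
iv → no match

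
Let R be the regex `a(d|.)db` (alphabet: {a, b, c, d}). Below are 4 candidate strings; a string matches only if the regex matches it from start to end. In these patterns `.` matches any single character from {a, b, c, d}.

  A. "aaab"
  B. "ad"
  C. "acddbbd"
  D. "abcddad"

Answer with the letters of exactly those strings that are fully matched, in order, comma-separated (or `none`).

A → no match — must end with "db"
B → no match — must end with "db"
C → no match — must end with "db"
D → no match — must end with "db"

none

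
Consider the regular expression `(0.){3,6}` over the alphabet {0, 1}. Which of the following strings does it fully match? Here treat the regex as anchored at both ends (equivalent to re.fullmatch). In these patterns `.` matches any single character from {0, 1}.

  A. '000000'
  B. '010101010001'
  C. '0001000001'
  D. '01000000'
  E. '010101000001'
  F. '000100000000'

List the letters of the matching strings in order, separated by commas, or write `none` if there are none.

A, B, C, D, E, F

A → match
B → match
C → match
D → match
E → match
F → match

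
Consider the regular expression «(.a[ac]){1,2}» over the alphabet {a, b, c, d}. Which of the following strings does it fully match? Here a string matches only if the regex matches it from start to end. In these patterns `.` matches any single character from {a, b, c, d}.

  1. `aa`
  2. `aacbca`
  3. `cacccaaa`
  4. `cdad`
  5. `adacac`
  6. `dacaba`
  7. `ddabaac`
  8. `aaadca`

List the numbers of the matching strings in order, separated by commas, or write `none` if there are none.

none

1 → no match
2 → no match
3 → no match
4 → no match
5 → no match
6 → no match
7 → no match
8 → no match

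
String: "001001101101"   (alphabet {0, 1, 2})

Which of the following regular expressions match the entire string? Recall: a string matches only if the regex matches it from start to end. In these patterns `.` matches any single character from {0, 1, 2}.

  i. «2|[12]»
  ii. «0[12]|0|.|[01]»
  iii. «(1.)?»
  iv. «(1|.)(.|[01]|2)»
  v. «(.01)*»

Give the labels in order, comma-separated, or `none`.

v

i → no match
ii → no match
iii → no match
iv → no match
v → match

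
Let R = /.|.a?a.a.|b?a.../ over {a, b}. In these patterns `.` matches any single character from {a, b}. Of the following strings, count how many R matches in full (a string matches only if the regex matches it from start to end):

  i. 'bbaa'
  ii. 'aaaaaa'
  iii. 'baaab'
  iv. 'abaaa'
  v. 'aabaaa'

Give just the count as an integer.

i → no match
ii → match
iii → match
iv → no match
v → no match
Total matched: 2

2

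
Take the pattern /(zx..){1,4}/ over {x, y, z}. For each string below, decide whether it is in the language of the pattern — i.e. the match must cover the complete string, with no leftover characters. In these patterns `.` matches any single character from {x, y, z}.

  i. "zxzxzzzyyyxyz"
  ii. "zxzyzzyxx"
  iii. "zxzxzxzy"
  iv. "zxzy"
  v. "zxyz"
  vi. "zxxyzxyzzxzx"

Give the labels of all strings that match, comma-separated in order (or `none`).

i → no match
ii → no match
iii → match
iv → match
v → match
vi → match

iii, iv, v, vi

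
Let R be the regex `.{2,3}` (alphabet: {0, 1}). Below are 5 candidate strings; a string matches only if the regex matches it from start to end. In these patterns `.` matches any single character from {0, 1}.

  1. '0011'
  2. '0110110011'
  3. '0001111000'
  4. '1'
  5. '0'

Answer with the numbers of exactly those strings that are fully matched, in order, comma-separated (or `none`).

none

1 → no match
2 → no match
3 → no match
4 → no match
5 → no match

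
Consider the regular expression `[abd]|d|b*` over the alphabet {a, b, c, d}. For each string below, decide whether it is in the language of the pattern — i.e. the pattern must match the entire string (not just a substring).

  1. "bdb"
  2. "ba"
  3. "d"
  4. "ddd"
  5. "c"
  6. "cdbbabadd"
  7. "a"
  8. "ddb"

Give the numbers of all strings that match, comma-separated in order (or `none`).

1. "bdb" → no match
2. "ba" → no match
3. "d" → match
4. "ddd" → no match
5. "c" → no match
6. "cdbbabadd" → no match
7. "a" → match
8. "ddb" → no match

3, 7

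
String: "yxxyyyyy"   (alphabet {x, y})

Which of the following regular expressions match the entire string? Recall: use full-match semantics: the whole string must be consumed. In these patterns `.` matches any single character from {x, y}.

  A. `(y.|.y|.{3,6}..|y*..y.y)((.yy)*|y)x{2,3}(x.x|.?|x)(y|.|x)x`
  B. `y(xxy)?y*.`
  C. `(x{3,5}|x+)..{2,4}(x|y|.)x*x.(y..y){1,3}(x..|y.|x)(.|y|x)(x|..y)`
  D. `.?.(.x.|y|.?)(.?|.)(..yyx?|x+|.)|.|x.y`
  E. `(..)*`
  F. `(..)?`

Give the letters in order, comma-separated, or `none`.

B, D, E

A → no match — must end with "x"
B → match
C → no match — must start with "x"
D → match
E → match
F → no match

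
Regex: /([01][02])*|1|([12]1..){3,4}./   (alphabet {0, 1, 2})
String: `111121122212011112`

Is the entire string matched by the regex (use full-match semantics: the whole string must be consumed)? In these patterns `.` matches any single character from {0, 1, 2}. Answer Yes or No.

No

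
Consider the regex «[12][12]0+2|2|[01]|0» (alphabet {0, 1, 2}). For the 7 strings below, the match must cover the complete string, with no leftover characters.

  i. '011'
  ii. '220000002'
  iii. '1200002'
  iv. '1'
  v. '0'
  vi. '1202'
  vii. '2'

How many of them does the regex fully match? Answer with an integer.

i → no match
ii → match
iii → match
iv → match
v → match
vi → match
vii → match
Total matched: 6

6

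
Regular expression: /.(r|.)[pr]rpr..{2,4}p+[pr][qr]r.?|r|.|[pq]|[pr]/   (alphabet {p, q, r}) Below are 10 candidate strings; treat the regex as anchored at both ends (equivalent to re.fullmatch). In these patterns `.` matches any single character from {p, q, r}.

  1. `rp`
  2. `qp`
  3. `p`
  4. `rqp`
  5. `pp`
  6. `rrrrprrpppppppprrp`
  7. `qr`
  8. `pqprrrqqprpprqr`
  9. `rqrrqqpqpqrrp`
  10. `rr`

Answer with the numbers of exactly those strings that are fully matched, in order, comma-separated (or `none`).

1 → no match
2 → no match
3 → match
4 → no match
5 → no match
6 → match
7 → no match
8 → no match
9 → no match
10 → no match

3, 6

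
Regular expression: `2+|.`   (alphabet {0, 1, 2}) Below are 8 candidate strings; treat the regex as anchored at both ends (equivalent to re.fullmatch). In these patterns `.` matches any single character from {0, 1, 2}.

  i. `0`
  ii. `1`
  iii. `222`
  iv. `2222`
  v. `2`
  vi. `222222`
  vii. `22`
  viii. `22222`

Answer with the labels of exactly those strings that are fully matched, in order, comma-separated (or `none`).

i, ii, iii, iv, v, vi, vii, viii

i → match
ii → match
iii → match
iv → match
v → match
vi → match
vii → match
viii → match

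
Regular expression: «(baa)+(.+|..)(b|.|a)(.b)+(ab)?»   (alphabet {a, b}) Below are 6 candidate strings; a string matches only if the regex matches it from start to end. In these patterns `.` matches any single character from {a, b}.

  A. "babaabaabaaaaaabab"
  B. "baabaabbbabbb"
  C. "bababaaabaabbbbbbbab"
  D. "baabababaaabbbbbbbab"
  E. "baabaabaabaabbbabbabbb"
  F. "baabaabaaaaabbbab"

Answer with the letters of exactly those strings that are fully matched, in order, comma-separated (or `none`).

B, D, E, F

A → no match — must start with "baa"
B → match
C → no match — must start with "baa"
D → match
E → match
F → match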